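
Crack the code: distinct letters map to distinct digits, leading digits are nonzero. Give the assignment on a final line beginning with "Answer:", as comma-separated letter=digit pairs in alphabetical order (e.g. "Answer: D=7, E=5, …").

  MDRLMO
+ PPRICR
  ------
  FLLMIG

Step 1. [col 1: O + R ≡ G (mod 10)] several values work for O in column 1 (O + R ≡ G (mod 10), carry-in 0); try O=2. So O=2.
Step 2. [col 1: O + R ≡ G (mod 10)] no forcing yet in column 1 (carry-in 0); R=5 is free and consistent — try it, so R=5.
Step 3. [col 1: O + R ≡ G (mod 10)] column 1: given O=2, R=5, carry-in 0, and digits 2,5 already taken and all letters distinct, O+R≡G (mod 10) forces G=7 ⇒ G=7.
Step 4. [col 2: M + C ≡ I (mod 10)] column 2 (M + C ≡ I (mod 10), carry-in 0) doesn't pin M yet; pick M=4 and continue ⇒ M=4.
Step 5. [col 2: M + C ≡ I (mod 10)] column 2 (M + C ≡ I (mod 10), carry-in 0) doesn't pin C yet; pick C=9 and continue. So C=9.
Step 6. [col 2: M + C ≡ I (mod 10)] in column 2 we have M+C≡I with carry-in 0; given M=4, C=9 and digits 2,4,5,7,9 already taken and all letters distinct, that pins I to 3. So I=3.
Step 7. [col 3: L + I ≡ M (mod 10)] in column 3 we have L+I≡M with carry-in 1; given I=3, M=4 and digits 2,3,4,5,7,9 already taken and all letters distinct, that pins L to 0. So L=0.
Step 8. [col 5: D + P ≡ L (mod 10)] no forcing yet in column 5 (carry-in 1); P=1 is free and consistent — try it ⇒ P=1.
Step 9. [col 5: D + P ≡ L (mod 10)] column 5: given P=1, L=0, carry-in 1, and digits 0,1,2,3,4,5,7,9 already taken and all letters distinct, D+P≡L (mod 10) forces D=8. So D=8.
Step 10. [col 6: M + P ≡ F (mod 10)] column 6 reads M+P+carry(1)=F with M=4, P=1; with digits 0,1,2,3,4,5,7,8,9 already taken and all letters distinct, the only value for F is 6, so F=6.

Answer: C=9, D=8, F=6, G=7, I=3, L=0, M=4, O=2, P=1, R=5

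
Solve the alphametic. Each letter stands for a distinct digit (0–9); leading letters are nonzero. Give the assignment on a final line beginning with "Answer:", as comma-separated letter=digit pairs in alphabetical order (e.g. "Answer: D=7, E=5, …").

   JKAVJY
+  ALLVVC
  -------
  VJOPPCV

Step 1. [col 1: Y + C ≡ V (mod 10)] column 1 (Y + C ≡ V (mod 10), carry-in 0) doesn't pin Y yet; pick Y=4 and continue, so Y=4.
Step 2. [col 1: Y + C ≡ V (mod 10)] several values work for C in column 1 (Y + C ≡ V (mod 10), carry-in 0); try C=7. So C=7.
Step 3. [col 1: Y + C ≡ V (mod 10)] column 1: given Y=4, C=7, carry-in 0, and digits 4,7 already taken and all letters distinct, Y+C≡V (mod 10) forces V=1 ⇒ V=1.
Step 4. [col 2: J + V ≡ C (mod 10)] in column 2 we have J+V≡C with carry-in 1; given V=1, C=7 and digits 1,4,7 already taken and all letters distinct, that pins J to 5 ⇒ J=5.
Step 5. [col 3: V + V ≡ P (mod 10)] from column 3 (V=1, carry-in 0, digits 1,4,5,7 already taken and all letters distinct): P must equal 2, so P=2.
Step 6. [col 4: A + L ≡ P (mod 10)] several values work for L in column 4 (A + L ≡ P (mod 10), carry-in 0); try L=3. So L=3.
Step 7. [col 4: A + L ≡ P (mod 10)] column 4: given L=3, P=2, carry-in 0, and digits 1,2,3,4,5,7 already taken and all letters distinct, A+L≡P (mod 10) forces A=9. So A=9.
Step 8. [col 5: K + L ≡ O (mod 10)] column 5 reads K+L+carry(1)=O with L=3; with digits 1,2,3,4,5,7,9 already taken and all letters distinct, the only value for K is 6. So K=6.
Step 9. [col 5: K + L ≡ O (mod 10)] in column 5 we have K+L≡O with carry-in 1; given K=6, L=3 and digits 1,2,3,4,5,6,7,9 already taken and all letters distinct, that pins O to 0, so O=0.

Answer: A=9, C=7, J=5, K=6, L=3, O=0, P=2, V=1, Y=4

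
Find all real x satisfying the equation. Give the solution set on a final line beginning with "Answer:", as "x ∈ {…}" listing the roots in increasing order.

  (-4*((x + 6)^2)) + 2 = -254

Step 1. [(-4*((x + 6)^2)) + 2 = -254] subtract 2: x sits inside (… + 2), so sub: -4*((x + 6)^2) = -256.
Step 2. [-4*((x + 6)^2) = -256] -4 out front; divide by -4. So div: (x + 6)^2 = 64.
Step 3. [(x + 6)^2 = 64] LHS squared, RHS 64 ≥ 0: apply √ (±), so sqrt: x + 6 = 8 or -8.
Step 4. [x + 6 = 8 or -8] +6 is outermost — subtract 6 both sides, so sub: x = 2 or -14.

Answer: x ∈ {-14, 2}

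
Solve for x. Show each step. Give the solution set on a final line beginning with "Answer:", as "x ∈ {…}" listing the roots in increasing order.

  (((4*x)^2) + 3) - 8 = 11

Step 1. [(((4*x)^2) + 3) - 8 = 11] 8 comes off first (add 8) ⇒ sub: ((4*x)^2) + 3 = 19.
Step 2. [((4*x)^2) + 3 = 19] peel the +3: subtract 3 from each side. So sub: (4*x)^2 = 16.
Step 3. [(4*x)^2 = 16] 16 ≥ 0, LHS is (·)² — take ±√, so sqrt: 4*x = 4 or -4.
Step 4. [4*x = 4 or -4] 4·(inner) — divide through by 4, so div: x = 1 or -1.

Answer: x ∈ {-1, 1}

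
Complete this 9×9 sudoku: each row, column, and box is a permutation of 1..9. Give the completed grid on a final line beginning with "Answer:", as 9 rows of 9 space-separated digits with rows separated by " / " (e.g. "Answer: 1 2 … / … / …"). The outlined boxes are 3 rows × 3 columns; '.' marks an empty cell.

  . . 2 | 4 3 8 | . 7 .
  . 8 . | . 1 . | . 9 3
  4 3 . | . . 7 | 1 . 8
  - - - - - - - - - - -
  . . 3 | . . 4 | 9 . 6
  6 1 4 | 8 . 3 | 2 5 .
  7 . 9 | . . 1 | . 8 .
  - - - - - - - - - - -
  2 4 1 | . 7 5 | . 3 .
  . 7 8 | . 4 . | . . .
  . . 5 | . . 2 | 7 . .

Step 1. [r8c6∈{6,9}] in col 6, 9 fits only at r8c6. So r8c6=9.
Step 2. [r7c4∈{6}] r7c4 is down to just 6, so r7c4=6.
Step 3. [r1c9∈{5}] r1c9's peers cover all but 5, so r1c9=5.
Step 4. [r2c4∈{2,5}] across row 2, 2 lands solely at r2c4. So r2c4=2.
Step 5. [r6c4∈{5}] r6c4 is down to just 5, so r6c4=5.
Step 6. [r3c3∈{6}] only 6 remains possible at r3c3 ⇒ r3c3=6.
Step 7. [r9c8∈{1,4,6}] r9c8 is the only open cell in col 8 admitting 4, so r9c8=4.
Step 8. [r8c8∈{1,2,6}] across col 8, 6 lands solely at r8c8. So r8c8=6.
Step 9. [r6c2∈{2}] only 2 remains possible at r6c2 ⇒ r6c2=2.
Step 10. [r2c7∈{4,6}] across row 2, 4 lands solely at r2c7. So r2c7=4.
Step 11. [r8c1∈{3}] r8c1 is down to just 3. So r8c1=3.
Step 12. [r9c1∈{9}] r9c1 has the single candidate 9 ⇒ r9c1=9.
Step 13. [r8c4∈{1}] r8c4's peers cover all but 1 ⇒ r8c4=1.
Step 14. [r5c5∈{9}] r5c5 is down to just 9 ⇒ r5c5=9.
Step 15. [r4c2∈{5}] nothing but 5 survives at r4c2, so r4c2=5.
Step 16. [r3c5∈{5}] r3c5's peers cover all but 5, so r3c5=5.
Step 17. [r1c1∈{1}] nothing but 1 survives at r1c1 ⇒ r1c1=1.
Step 18. [r4c4∈{7}] r4c4's peers cover all but 7, so r4c4=7.
Step 19. [r4c8∈{1}] only 1 remains possible at r4c8 ⇒ r4c8=1.
Step 20. [r1c7∈{6}] nothing but 6 survives at r1c7, so r1c7=6.
Step 21. [r3c8∈{2}] nothing but 2 survives at r3c8. So r3c8=2.
Step 22. [r1c2∈{9}] r1c2's peers cover all but 9. So r1c2=9.
Step 23. [r9c2∈{6}] r9c2 is down to just 6, so r9c2=6.
Step 24. [r2c3∈{7}] r2c3 is down to just 7, so r2c3=7.
Step 25. [r6c5∈{6}] r6c5's peers cover all but 6, so r6c5=6.
Step 26. [r9c5∈{8}] r9c5's peers cover all but 8 ⇒ r9c5=8.
Step 27. [r6c7∈{3}] r6c7 has the single candidate 3. So r6c7=3.
Step 28. [r2c1∈{5}] r2c1 has the single candidate 5, so r2c1=5.
Step 29. [r7c7∈{8}] only 8 remains possible at r7c7, so r7c7=8.
Step 30. [r9c4∈{3}] only 3 remains possible at r9c4. So r9c4=3.
Step 31. [r7c9∈{9}] r7c9's peers cover all but 9 ⇒ r7c9=9.
Step 32. [r4c5∈{2}] r4c5's peers cover all but 2 ⇒ r4c5=2.
Step 33. [r3c4∈{9}] only 9 remains possible at r3c4 ⇒ r3c4=9.
Step 34. [r4c1∈{8}] only 8 remains possible at r4c1, so r4c1=8.
Step 35. [r8c7∈{5}] r8c7 has the single candidate 5, so r8c7=5.
Step 36. [r2c6∈{6}] nothing but 6 survives at r2c6 ⇒ r2c6=6.
Step 37. [r5c9∈{7}] only 7 remains possible at r5c9. So r5c9=7.
Step 38. [r8c9∈{2}] only 2 remains possible at r8c9 ⇒ r8c9=2.
Step 39. [r6c9∈{4}] r6c9 has the single candidate 4, so r6c9=4.
Step 40. [r9c9∈{1}] r9c9's peers cover all but 1. So r9c9=1.

Answer: 1 9 2 4 3 8 6 7 5 / 5 8 7 2 1 6 4 9 3 / 4 3 6 9 5 7 1 2 8 / 8 5 3 7 2 4 9 1 6 / 6 1 4 8 9 3 2 5 7 / 7 2 9 5 6 1 3 8 4 / 2 4 1 6 7 5 8 3 9 / 3 7 8 1 4 9 5 6 2 / 9 6 5 3 8 2 7 4 1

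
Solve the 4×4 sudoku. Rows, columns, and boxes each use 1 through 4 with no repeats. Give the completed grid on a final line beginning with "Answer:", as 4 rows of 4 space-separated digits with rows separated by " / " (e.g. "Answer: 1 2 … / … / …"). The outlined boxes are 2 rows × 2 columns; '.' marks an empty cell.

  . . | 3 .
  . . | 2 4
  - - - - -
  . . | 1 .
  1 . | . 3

Step 1. [r4c2∈{2,4}] r4c2 is the only open cell in row 4 admitting 2 ⇒ r4c2=2.
Step 2. [r2c1∈{3}] nothing but 3 survives at r2c1 ⇒ r2c1=3.
Step 3. [r3c1∈{4}] r3c1 is down to just 4 ⇒ r3c1=4.
Step 4. [r1c4∈{1}] nothing but 1 survives at r1c4 ⇒ r1c4=1.
Step 5. [r2c2∈{1}] nothing but 1 survives at r2c2. So r2c2=1.
Step 6. [r4c3∈{4}] r4c3's peers cover all but 4 ⇒ r4c3=4.
Step 7. [r1c2∈{4}] r1c2's peers cover all but 4 ⇒ r1c2=4.
Step 8. [r3c2∈{3}] nothing but 3 survives at r3c2. So r3c2=3.
Step 9. [r1c1∈{2}] r1c1 is down to just 2, so r1c1=2.
Step 10. [r3c4∈{2}] r3c4 has the single candidate 2. So r3c4=2.

Answer: 2 4 3 1 / 3 1 2 4 / 4 3 1 2 / 1 2 4 3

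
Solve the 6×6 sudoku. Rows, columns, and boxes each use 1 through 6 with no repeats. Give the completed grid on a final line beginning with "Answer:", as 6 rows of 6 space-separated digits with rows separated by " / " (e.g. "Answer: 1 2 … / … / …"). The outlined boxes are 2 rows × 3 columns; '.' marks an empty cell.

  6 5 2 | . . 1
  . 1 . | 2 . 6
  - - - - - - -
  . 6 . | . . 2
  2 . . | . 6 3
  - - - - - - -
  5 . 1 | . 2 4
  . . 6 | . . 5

Step 1. [r4c4∈{1,4,5}] row 4 places 1 nowhere but r4c4, so r4c4=1.
Step 2. [r6c4∈{3}] r6c4's peers cover all but 3 ⇒ r6c4=3.
Step 3. [r4c2∈{4}] only 4 remains possible at r4c2, so r4c2=4.
Step 4. [r3c4∈{4,5}] in col 4, 5 fits only at r3c4. So r3c4=5.
Step 5. [r2c3∈{3,4}] col 3 places 4 nowhere but r2c3, so r2c3=4.
Step 6. [r2c1∈{3}] r2c1's peers cover all but 3 ⇒ r2c1=3.
Step 7. [r1c5∈{3,4}] row 1 places 3 nowhere but r1c5. So r1c5=3.
Step 8. [r2c5∈{5}] r2c5's peers cover all but 5, so r2c5=5.
Step 9. [r5c2∈{3}] nothing but 3 survives at r5c2, so r5c2=3.
Step 10. [r5c4∈{6}] nothing but 6 survives at r5c4 ⇒ r5c4=6.
Step 11. [r4c3∈{5}] r4c3's peers cover all but 5 ⇒ r4c3=5.
Step 12. [r1c4∈{4}] only 4 remains possible at r1c4, so r1c4=4.
Step 13. [r3c5∈{4}] r3c5's peers cover all but 4 ⇒ r3c5=4.
Step 14. [r3c1∈{1}] r3c1's peers cover all but 1. So r3c1=1.
Step 15. [r6c1∈{4}] r6c1 is down to just 4, so r6c1=4.
Step 16. [r3c3∈{3}] r3c3's peers cover all but 3. So r3c3=3.
Step 17. [r6c5∈{1}] r6c5's peers cover all but 1, so r6c5=1.
Step 18. [r6c2∈{2}] only 2 remains possible at r6c2, so r6c2=2.

Answer: 6 5 2 4 3 1 / 3 1 4 2 5 6 / 1 6 3 5 4 2 / 2 4 5 1 6 3 / 5 3 1 6 2 4 / 4 2 6 3 1 5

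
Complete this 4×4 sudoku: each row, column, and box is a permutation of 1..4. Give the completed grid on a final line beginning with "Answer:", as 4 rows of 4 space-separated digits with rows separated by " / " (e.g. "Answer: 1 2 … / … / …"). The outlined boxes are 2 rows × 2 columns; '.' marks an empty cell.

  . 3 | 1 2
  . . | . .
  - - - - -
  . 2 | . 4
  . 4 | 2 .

Step 1. [r3c3∈{3}] r3c3 has the single candidate 3, so r3c3=3.
Step 2. [r3c1∈{1}] r3c1's peers cover all but 1. So r3c1=1.
Step 3. [r1c1∈{4}] r1c1 is down to just 4 ⇒ r1c1=4.
Step 4. [r2c3∈{4}] r2c3's peers cover all but 4, so r2c3=4.
Step 5. [r4c1∈{3}] only 3 remains possible at r4c1, so r4c1=3.
Step 6. [r2c1∈{2}] nothing but 2 survives at r2c1, so r2c1=2.
Step 7. [r2c4∈{3}] r2c4's peers cover all but 3, so r2c4=3.
Step 8. [r4c4∈{1}] r4c4 has the single candidate 1, so r4c4=1.
Step 9. [r2c2∈{1}] r2c2's peers cover all but 1. So r2c2=1.

Answer: 4 3 1 2 / 2 1 4 3 / 1 2 3 4 / 3 4 2 1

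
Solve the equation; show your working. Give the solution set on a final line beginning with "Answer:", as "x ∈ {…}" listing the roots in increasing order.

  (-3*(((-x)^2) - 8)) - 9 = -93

Step 1. [(-3*(((-x)^2) - 8)) - 9 = -93] -3 divides every term; factor it out ⇒ factor: (((-x)^2) - 8) + 3 = 31.
Step 2. [(((-x)^2) - 8) + 3 = 31] 3 comes off first (subtract 3). So sub: ((-x)^2) - 8 = 28.
Step 3. [((-x)^2) - 8 = 28] peel the -8: add 8 from each side, so sub: (-x)^2 = 36.
Step 4. [(-x)^2 = 36] LHS squared, RHS 36 ≥ 0: apply √ (±) ⇒ sqrt: -x = 6 or -6.
Step 5. [-x = 6 or -6] LHS negated; negate both sides ⇒ neg: x = -6 or 6.

Answer: x ∈ {-6, 6}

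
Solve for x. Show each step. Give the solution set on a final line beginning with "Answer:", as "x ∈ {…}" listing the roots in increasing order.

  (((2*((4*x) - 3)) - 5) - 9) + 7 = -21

Step 1. [(((2*((4*x) - 3)) - 5) - 9) + 7 = -21] subtract 7: x sits inside (… + 7) ⇒ sub: ((2*((4*x) - 3)) - 5) - 9 = -28.
Step 2. [((2*((4*x) - 3)) - 5) - 9 = -28] the outer -9 inverts by adding 9 ⇒ sub: (2*((4*x) - 3)) - 5 = -19.
Step 3. [(2*((4*x) - 3)) - 5 = -19] peel the -5: add 5 from each side. So sub: 2*((4*x) - 3) = -14.
Step 4. [2*((4*x) - 3) = -14] LHS = 2·(…); ÷2 both sides ⇒ div: (4*x) - 3 = -7.
Step 5. [(4*x) - 3 = -7] add 3: x sits inside (… - 3). So sub: 4*x = -4.
Step 6. [4*x = -4] LHS = 4·(…); ÷4 both sides. So div: x = -1.

Answer: x ∈ {-1}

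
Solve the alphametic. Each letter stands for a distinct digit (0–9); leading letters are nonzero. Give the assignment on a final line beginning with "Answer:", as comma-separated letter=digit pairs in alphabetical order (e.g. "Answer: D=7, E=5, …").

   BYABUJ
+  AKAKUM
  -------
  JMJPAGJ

Step 1. [col 1: J + M ≡ J (mod 10)] from column 1 (nothing yet, carry-in 0, all letters distinct, none taken yet): M must equal 0. So M=0.
Step 2. [col 1: J + M ≡ J (mod 10)] column 1 (J + M ≡ J (mod 10), carry-in 0) doesn't pin J yet; pick J=1 and continue, so J=1.
Step 3. [col 2: U + U ≡ G (mod 10)] column 2 (U + U ≡ G (mod 10), carry-in 0) doesn't pin U yet; pick U=6 and continue, so U=6.
Step 4. [col 2: U + U ≡ G (mod 10)] from column 2 (U=6, carry-in 0, digits 0,1,6 already taken and all letters distinct): G must equal 2, so G=2.
Step 5. [col 3: B + K ≡ A (mod 10)] several values work for K in column 3 (B + K ≡ A (mod 10), carry-in 1); try K=8. So K=8.
Step 6. [col 3: B + K ≡ A (mod 10)] column 3 (B + K ≡ A (mod 10), carry-in 1) doesn't pin B yet; pick B=5 and continue ⇒ B=5.
Step 7. [col 3: B + K ≡ A (mod 10)] in column 3 we have B+K≡A with carry-in 1; given B=5, K=8 and digits 0,1,2,5,6,8 already taken and all letters distinct, that pins A to 4, so A=4.
Step 8. [col 4: A + A ≡ P (mod 10)] column 4 reads A+A+carry(1)=P with A=4; with digits 0,1,2,4,5,6,8 already taken and all letters distinct, the only value for P is 9. So P=9.
Step 9. [col 5: Y + K ≡ J (mod 10)] column 5 reads Y+K+carry(0)=J with K=8, J=1; with digits 0,1,2,4,5,6,8,9 already taken and all letters distinct, the only value for Y is 3 ⇒ Y=3.

Answer: A=4, B=5, G=2, J=1, K=8, M=0, P=9, U=6, Y=3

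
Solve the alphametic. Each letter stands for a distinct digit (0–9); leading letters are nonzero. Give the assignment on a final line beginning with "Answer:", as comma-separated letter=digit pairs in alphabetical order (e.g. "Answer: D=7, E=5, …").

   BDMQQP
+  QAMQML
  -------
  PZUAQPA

Step 1. [col 1: P + L ≡ A (mod 10)] several values work for A in column 1 (P + L ≡ A (mod 10), carry-in 0); try A=5, so A=5.
Step 2. [col 1: P + L ≡ A (mod 10)] column 1 (P + L ≡ A (mod 10), carry-in 0) doesn't pin P yet; pick P=1 and continue ⇒ P=1.
Step 3. [col 1: P + L ≡ A (mod 10)] column 1 reads P+L+carry(0)=A with P=1, A=5; with digits 1,5 already taken and all letters distinct, the only value for L is 4, so L=4.
Step 4. [col 2: Q + M ≡ P (mod 10)] column 2 (Q + M ≡ P (mod 10), carry-in 0) doesn't pin Q yet; pick Q=9 and continue, so Q=9.
Step 5. [col 2: Q + M ≡ P (mod 10)] column 2 reads Q+M+carry(0)=P with Q=9, P=1; with digits 1,4,5,9 already taken and all letters distinct, the only value for M is 2 ⇒ M=2.
Step 6. [col 5: D + A ≡ U (mod 10)] no forcing yet in column 5 (carry-in 0); U=8 is free and consistent — try it, so U=8.
Step 7. [col 5: D + A ≡ U (mod 10)] from column 5 (A=5, U=8, carry-in 0, digits 1,2,4,5,8,9 already taken and all letters distinct): D must equal 3, so D=3.
Step 8. [col 6: B + Q ≡ Z (mod 10)] from column 6 (Q=9, carry-in 0, digits 1,2,3,4,5,8,9 already taken and all letters distinct): Z must equal 6, so Z=6.
Step 9. [col 6: B + Q ≡ Z (mod 10)] column 6 reads B+Q+carry(0)=Z with Q=9, Z=6; with digits 1,2,3,4,5,6,8,9 already taken and all letters distinct, the only value for B is 7 ⇒ B=7.

Answer: A=5, B=7, D=3, L=4, M=2, P=1, Q=9, U=8, Z=6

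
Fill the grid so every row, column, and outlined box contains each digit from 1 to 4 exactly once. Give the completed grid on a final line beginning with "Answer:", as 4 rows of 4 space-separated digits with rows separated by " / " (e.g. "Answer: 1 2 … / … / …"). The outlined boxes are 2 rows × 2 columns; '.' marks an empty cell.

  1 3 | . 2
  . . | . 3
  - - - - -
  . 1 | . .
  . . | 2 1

Step 1. [r4c2∈{4}] r4c2 is down to just 4. So r4c2=4.
Step 2. [r3c1∈{2,3}] r3c1 is the only open cell in row 3 admitting 2, so r3c1=2.
Step 3. [r1c3∈{4}] r1c3 is down to just 4, so r1c3=4.
Step 4. [r2c1∈{4}] nothing but 4 survives at r2c1 ⇒ r2c1=4.
Step 5. [r3c4∈{4}] r3c4's peers cover all but 4, so r3c4=4.
Step 6. [r2c2∈{2}] nothing but 2 survives at r2c2. So r2c2=2.
Step 7. [r2c3∈{1}] only 1 remains possible at r2c3. So r2c3=1.
Step 8. [r3c3∈{3}] only 3 remains possible at r3c3, so r3c3=3.
Step 9. [r4c1∈{3}] only 3 remains possible at r4c1 ⇒ r4c1=3.

Answer: 1 3 4 2 / 4 2 1 3 / 2 1 3 4 / 3 4 2 1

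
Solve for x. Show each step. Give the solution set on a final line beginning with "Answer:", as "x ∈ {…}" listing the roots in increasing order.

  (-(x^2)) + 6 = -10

Step 1. [(-(x^2)) + 6 = -10] peel the +6: subtract 6 from each side. So sub: -(x^2) = -16.
Step 2. [-(x^2) = -16] flip signs both sides, so neg: x^2 = 16.
Step 3. [x^2 = 16] √ both sides: 16 ≥ 0 gives two branches, so sqrt: x = 4 or -4.

Answer: x ∈ {-4, 4}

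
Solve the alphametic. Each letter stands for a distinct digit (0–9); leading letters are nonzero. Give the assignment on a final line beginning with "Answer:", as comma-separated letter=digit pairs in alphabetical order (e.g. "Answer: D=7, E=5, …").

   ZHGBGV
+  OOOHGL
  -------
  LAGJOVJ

Step 1. [col 1: V + L ≡ J (mod 10)] several values work for V in column 1 (V + L ≡ J (mod 10), carry-in 0); try V=9 ⇒ V=9.
Step 2. [col 1: V + L ≡ J (mod 10)] L=1 is one option consistent with column 1 (V + L ≡ J (mod 10), carry-in 0) — take it, so L=1.
Step 3. [col 1: V + L ≡ J (mod 10)] from column 1 (V=9, L=1, carry-in 0, digits 1,9 already taken and all letters distinct): J must equal 0. So J=0.
Step 4. [col 2: G + G ≡ V (mod 10)] in column 2 we have G+G≡V with carry-in 1; given V=9 and digits 0,1,9 already taken and all letters distinct, that pins G to 4 ⇒ G=4.
Step 5. [col 3: B + H ≡ O (mod 10)] several values work for O in column 3 (B + H ≡ O (mod 10), carry-in 0); try O=5, so O=5.
Step 6. [col 3: B + H ≡ O (mod 10)] no forcing yet in column 3 (carry-in 0); B=7 is free and consistent — try it, so B=7.
Step 7. [col 3: B + H ≡ O (mod 10)] column 3: given B=7, O=5, carry-in 0, and digits 0,1,4,5,7,9 already taken and all letters distinct, B+H≡O (mod 10) forces H=8, so H=8.
Step 8. [col 6: Z + O ≡ A (mod 10)] from column 6 (O=5, carry-in 1, digits 0,1,4,5,7,8,9 already taken and all letters distinct): Z must equal 6. So Z=6.
Step 9. [col 6: Z + O ≡ A (mod 10)] column 6 reads Z+O+carry(1)=A with Z=6, O=5; with digits 0,1,4,5,6,7,8,9 already taken and all letters distinct, the only value for A is 2, so A=2.

Answer: A=2, B=7, G=4, H=8, J=0, L=1, O=5, V=9, Z=6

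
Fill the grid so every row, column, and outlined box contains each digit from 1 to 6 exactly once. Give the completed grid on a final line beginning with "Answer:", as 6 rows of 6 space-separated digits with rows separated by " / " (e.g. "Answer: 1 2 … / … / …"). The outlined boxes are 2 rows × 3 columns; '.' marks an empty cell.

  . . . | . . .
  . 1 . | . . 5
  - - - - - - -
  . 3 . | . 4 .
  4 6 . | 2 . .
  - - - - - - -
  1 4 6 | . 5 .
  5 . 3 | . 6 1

Step 1. [r1c6∈{2,3,4,6}] r1c6 is the only open cell in col 6 admitting 4 ⇒ r1c6=4.
Step 2. [r3c1∈{2}] nothing but 2 survives at r3c1 ⇒ r3c1=2.
Step 3. [r5c4∈{3}] r5c4 is down to just 3. So r5c4=3.
Step 4. [r4c3∈{1,5}] row 4 places 5 nowhere but r4c3. So r4c3=5.
Step 5. [r4c5∈{1,3}] across row 4, 1 lands solely at r4c5. So r4c5=1.
Step 6. [r2c4∈{6}] r2c4 is down to just 6, so r2c4=6.
Step 7. [r1c3∈{2}] nothing but 2 survives at r1c3 ⇒ r1c3=2.
Step 8. [r1c5∈{3}] r1c5 is down to just 3. So r1c5=3.
Step 9. [r5c6∈{2}] r5c6 has the single candidate 2. So r5c6=2.
Step 10. [r1c1∈{6}] r1c1's peers cover all but 6, so r1c1=6.
Step 11. [r1c4∈{1}] only 1 remains possible at r1c4 ⇒ r1c4=1.
Step 12. [r2c1∈{3}] r2c1's peers cover all but 3. So r2c1=3.
Step 13. [r4c6∈{3}] r4c6 is down to just 3 ⇒ r4c6=3.
Step 14. [r3c3∈{1}] nothing but 1 survives at r3c3, so r3c3=1.
Step 15. [r3c4∈{5}] r3c4 has the single candidate 5. So r3c4=5.
Step 16. [r2c5∈{2}] r2c5 has the single candidate 2. So r2c5=2.
Step 17. [r2c3∈{4}] r2c3's peers cover all but 4 ⇒ r2c3=4.
Step 18. [r6c4∈{4}] r6c4 is down to just 4 ⇒ r6c4=4.
Step 19. [r1c2∈{5}] r1c2's peers cover all but 5, so r1c2=5.
Step 20. [r6c2∈{2}] r6c2 is down to just 2. So r6c2=2.
Step 21. [r3c6∈{6}] nothing but 6 survives at r3c6, so r3c6=6.

Answer: 6 5 2 1 3 4 / 3 1 4 6 2 5 / 2 3 1 5 4 6 / 4 6 5 2 1 3 / 1 4 6 3 5 2 / 5 2 3 4 6 1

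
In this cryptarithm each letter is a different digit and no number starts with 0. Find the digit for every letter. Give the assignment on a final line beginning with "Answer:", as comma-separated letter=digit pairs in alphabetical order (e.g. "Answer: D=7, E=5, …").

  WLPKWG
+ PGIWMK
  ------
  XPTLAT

Step 1. [col 1: G + K ≡ T (mod 10)] column 1 (G + K ≡ T (mod 10), carry-in 0) doesn't pin K yet; pick K=9 and continue ⇒ K=9.
Step 2. [col 1: G + K ≡ T (mod 10)] several values work for G in column 1 (G + K ≡ T (mod 10), carry-in 0); try G=3. So G=3.
Step 3. [col 1: G + K ≡ T (mod 10)] in column 1 we have G+K≡T with carry-in 0; given G=3, K=9 and digits 3,9 already taken and all letters distinct, that pins T to 2, so T=2.
Step 4. [col 2: W + M ≡ A (mod 10)] no forcing yet in column 2 (carry-in 1); M=6 is free and consistent — try it, so M=6.
Step 5. [col 2: W + M ≡ A (mod 10)] A=8 is one option consistent with column 2 (W + M ≡ A (mod 10), carry-in 1) — take it, so A=8.
Step 6. [col 2: W + M ≡ A (mod 10)] in column 2 we have W+M≡A with carry-in 1; given M=6, A=8 and digits 2,3,6,8,9 already taken and all letters distinct, that pins W to 1. So W=1.
Step 7. [col 3: K + W ≡ L (mod 10)] column 3: given K=9, W=1, carry-in 0, and digits 1,2,3,6,8,9 already taken and all letters distinct, K+W≡L (mod 10) forces L=0. So L=0.
Step 8. [col 4: P + I ≡ T (mod 10)] column 4 (P + I ≡ T (mod 10), carry-in 1) doesn't pin P yet; pick P=4 and continue. So P=4.
Step 9. [col 4: P + I ≡ T (mod 10)] column 4: given P=4, T=2, carry-in 1, and digits 0,1,2,3,4,6,8,9 already taken and all letters distinct, P+I≡T (mod 10) forces I=7. So I=7.
Step 10. [col 6: W + P ≡ X (mod 10)] column 6 reads W+P+carry(0)=X with W=1, P=4; with digits 0,1,2,3,4,6,7,8,9 already taken and all letters distinct, the only value for X is 5 ⇒ X=5.

Answer: A=8, G=3, I=7, K=9, L=0, M=6, P=4, T=2, W=1, X=5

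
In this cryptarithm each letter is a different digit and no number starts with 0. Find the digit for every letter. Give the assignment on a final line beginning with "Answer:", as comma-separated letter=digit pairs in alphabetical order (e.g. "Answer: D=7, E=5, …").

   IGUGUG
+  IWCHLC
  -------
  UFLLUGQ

Step 1. [col 1: G + C ≡ Q (mod 10)] column 1 (G + C ≡ Q (mod 10), carry-in 0) doesn't pin G yet; pick G=9 and continue, so G=9.
Step 2. [col 1: G + C ≡ Q (mod 10)] column 1 (G + C ≡ Q (mod 10), carry-in 0) doesn't pin C yet; pick C=5 and continue ⇒ C=5.
Step 3. [col 1: G + C ≡ Q (mod 10)] column 1: given G=9, C=5, carry-in 0, and digits 5,9 already taken and all letters distinct, G+C≡Q (mod 10) forces Q=4 ⇒ Q=4.
Step 4. [col 2: U + L ≡ G (mod 10)] U=1 is one option consistent with column 2 (U + L ≡ G (mod 10), carry-in 1) — take it ⇒ U=1.
Step 5. [col 2: U + L ≡ G (mod 10)] column 2 reads U+L+carry(1)=G with U=1, G=9; with digits 1,4,5,9 already taken and all letters distinct, the only value for L is 7. So L=7.
Step 6. [col 3: G + H ≡ U (mod 10)] column 3: given G=9, U=1, carry-in 0, and digits 1,4,5,7,9 already taken and all letters distinct, G+H≡U (mod 10) forces H=2, so H=2.
Step 7. [col 5: G + W ≡ L (mod 10)] from column 5 (G=9, L=7, carry-in 0, digits 1,2,4,5,7,9 already taken and all letters distinct): W must equal 8. So W=8.
Step 8. [col 6: I + I ≡ F (mod 10)] column 6: given nothing yet, carry-in 1, and digits 1,2,4,5,7,8,9 already taken and all letters distinct, I+I≡F (mod 10) forces I=6 ⇒ I=6.
Step 9. [col 6: I + I ≡ F (mod 10)] column 6: given I=6, carry-in 1, and digits 1,2,4,5,6,7,8,9 already taken and all letters distinct, I+I≡F (mod 10) forces F=3. So F=3.

Answer: C=5, F=3, G=9, H=2, I=6, L=7, Q=4, U=1, W=8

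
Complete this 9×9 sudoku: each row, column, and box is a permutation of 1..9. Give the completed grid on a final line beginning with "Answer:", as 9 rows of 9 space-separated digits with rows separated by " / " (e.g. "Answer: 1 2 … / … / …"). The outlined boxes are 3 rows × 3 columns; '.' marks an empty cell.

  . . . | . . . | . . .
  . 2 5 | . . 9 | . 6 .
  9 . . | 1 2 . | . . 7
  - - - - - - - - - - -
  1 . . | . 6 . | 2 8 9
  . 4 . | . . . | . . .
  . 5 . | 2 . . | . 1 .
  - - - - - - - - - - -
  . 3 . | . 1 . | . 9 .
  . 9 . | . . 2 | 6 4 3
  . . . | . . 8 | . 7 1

Step 1. [r9c7∈{5}] only 5 remains possible at r9c7 ⇒ r9c7=5.
Step 2. [r4c2∈{7}] r4c2's peers cover all but 7. So r4c2=7.
Step 3. [r4c3∈{3}] r4c3's peers cover all but 3 ⇒ r4c3=3.
Step 4. [r9c2∈{6}] r9c2 has the single candidate 6, so r9c2=6.
Step 5. [r3c2∈{8}] nothing but 8 survives at r3c2 ⇒ r3c2=8.
Step 6. [r7c7∈{8}] r7c7 is down to just 8. So r7c7=8.
Step 7. [r7c9∈{2}] nothing but 2 survives at r7c9 ⇒ r7c9=2.
Step 8. [r5c6∈{1,3,5,7}] in row 5, 1 fits only at r5c6. So r5c6=1.
Step 9. [r1c7∈{1,3,4,9}] in row 1, 9 fits only at r1c7, so r1c7=9.
Step 10. [r8c3∈{1,7,8}] r8c3 is the only open cell in row 8 admitting 1. So r8c3=1.
Step 11. [r8c1∈{5,7,8}] row 8 places 8 nowhere but r8c1, so r8c1=8.
Step 12. [r6c1∈{6}] r6c1's peers cover all but 6. So r6c1=6.
Step 13. [r6c9∈{4}] r6c9 is down to just 4. So r6c9=4.
Step 14. [r7c1∈{4,5,7}] col 1 places 5 nowhere but r7c1. So r7c1=5.
Step 15. [r7c3∈{4,7}] r7c3 is the only open cell in box 7 admitting 7. So r7c3=7.
Step 16. [r2c9∈{8}] r2c9 has the single candidate 8. So r2c9=8.
Step 17. [r1c9∈{5}] r1c9's peers cover all but 5. So r1c9=5.
Step 18. [r3c8∈{3}] r3c8 is down to just 3, so r3c8=3.
Step 19. [r3c7∈{4}] only 4 remains possible at r3c7. So r3c7=4.
Step 20. [r3c3∈{6}] r3c3 is down to just 6. So r3c3=6.
Step 21. [r1c3∈{4}] r1c3 has the single candidate 4 ⇒ r1c3=4.
Step 22. [r9c1∈{2,4}] 4 has one home in col 1: r9c1, so r9c1=4.
Step 23. [r2c5∈{3,4,7}] across col 5, 4 lands solely at r2c5. So r2c5=4.
Step 24. [r5c8∈{5}] only 5 remains possible at r5c8 ⇒ r5c8=5.
Step 25. [r8c5∈{5,7}] 5 has one home in col 5: r8c5, so r8c5=5.
Step 26. [r8c4∈{7}] r8c4 has the single candidate 7 ⇒ r8c4=7.
Step 27. [r2c4∈{3}] nothing but 3 survives at r2c4 ⇒ r2c4=3.
Step 28. [r6c6∈{3,7}] col 6 places 3 nowhere but r6c6 ⇒ r6c6=3.
Step 29. [r1c6∈{6,7}] across col 6, 7 lands solely at r1c6, so r1c6=7.
Step 30. [r1c5∈{8}] only 8 remains possible at r1c5, so r1c5=8.
Step 31. [r6c3∈{8,9}] 8 has one home in row 6: r6c3, so r6c3=8.
Step 32. [r6c5∈{7,9}] row 6 places 9 nowhere but r6c5. So r6c5=9.
Step 33. [r7c6∈{4,6}] across col 6, 6 lands solely at r7c6, so r7c6=6.
Step 34. [r4c4∈{4,5}] col 4 places 5 nowhere but r4c4, so r4c4=5.
Step 35. [r9c3∈{2}] r9c3 is down to just 2, so r9c3=2.
Step 36. [r5c7∈{3,7}] across row 5, 3 lands solely at r5c7. So r5c7=3.
Step 37. [r5c9∈{6}] nothing but 6 survives at r5c9. So r5c9=6.
Step 38. [r1c8∈{2}] r1c8 has the single candidate 2. So r1c8=2.
Step 39. [r3c6∈{5}] nothing but 5 survives at r3c6, so r3c6=5.
Step 40. [r1c2∈{1}] r1c2 has the single candidate 1. So r1c2=1.
Step 41. [r1c4∈{6}] nothing but 6 survives at r1c4. So r1c4=6.
Step 42. [r5c5∈{7}] r5c5's peers cover all but 7, so r5c5=7.
Step 43. [r4c6∈{4}] r4c6 has the single candidate 4. So r4c6=4.
Step 44. [r5c1∈{2}] r5c1 is down to just 2, so r5c1=2.
Step 45. [r6c7∈{7}] only 7 remains possible at r6c7 ⇒ r6c7=7.
Step 46. [r5c4∈{8}] r5c4 is down to just 8, so r5c4=8.
Step 47. [r7c4∈{4}] nothing but 4 survives at r7c4 ⇒ r7c4=4.
Step 48. [r1c1∈{3}] nothing but 3 survives at r1c1. So r1c1=3.
Step 49. [r2c1∈{7}] nothing but 7 survives at r2c1. So r2c1=7.
Step 50. [r5c3∈{9}] r5c3 has the single candidate 9 ⇒ r5c3=9.
Step 51. [r9c4∈{9}] r9c4's peers cover all but 9. So r9c4=9.
Step 52. [r2c7∈{1}] r2c7's peers cover all but 1. So r2c7=1.
Step 53. [r9c5∈{3}] only 3 remains possible at r9c5, so r9c5=3.

Answer: 3 1 4 6 8 7 9 2 5 / 7 2 5 3 4 9 1 6 8 / 9 8 6 1 2 5 4 3 7 / 1 7 3 5 6 4 2 8 9 / 2 4 9 8 7 1 3 5 6 / 6 5 8 2 9 3 7 1 4 / 5 3 7 4 1 6 8 9 2 / 8 9 1 7 5 2 6 4 3 / 4 6 2 9 3 8 5 7 1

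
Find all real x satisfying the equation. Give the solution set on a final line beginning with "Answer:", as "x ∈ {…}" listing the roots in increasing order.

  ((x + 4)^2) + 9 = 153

Step 1. [((x + 4)^2) + 9 = 153] +9 is outermost — subtract 9 both sides ⇒ sub: (x + 4)^2 = 144.
Step 2. [(x + 4)^2 = 144] LHS squared, RHS 144 ≥ 0: apply √ (±) ⇒ sqrt: x + 4 = 12 or -12.
Step 3. [x + 4 = 12 or -12] peel the +4: subtract 4 from each side, so sub: x = 8 or -16.

Answer: x ∈ {-16, 8}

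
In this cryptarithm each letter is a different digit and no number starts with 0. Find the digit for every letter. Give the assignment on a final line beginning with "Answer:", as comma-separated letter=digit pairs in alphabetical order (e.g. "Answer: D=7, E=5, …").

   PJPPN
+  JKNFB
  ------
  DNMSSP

Step 1. [col 1: N + B ≡ P (mod 10)] several values work for B in column 1 (N + B ≡ P (mod 10), carry-in 0); try B=2, so B=2.
Step 2. [D] adding two 5-digit numbers gives at most 5+1 digits, and here it does — D is that final carry and must be 1. So D=1.
Step 3. [col 1: N + B ≡ P (mod 10)] several values work for N in column 1 (N + B ≡ P (mod 10), carry-in 0); try N=5. So N=5.
Step 4. [col 1: N + B ≡ P (mod 10)] from column 1 (N=5, B=2, carry-in 0, digits 1,2,5 already taken and all letters distinct): P must equal 7 ⇒ P=7.
Step 5. [col 2: P + F ≡ S (mod 10)] column 2 (P + F ≡ S (mod 10), carry-in 0) doesn't pin S yet; pick S=3 and continue ⇒ S=3.
Step 6. [col 2: P + F ≡ S (mod 10)] from column 2 (P=7, S=3, carry-in 0, digits 1,2,3,5,7 already taken and all letters distinct): F must equal 6, so F=6.
Step 7. [col 4: J + K ≡ M (mod 10)] from column 4 (nothing yet, carry-in 1, digits 1,2,3,5,6,7 already taken and all letters distinct): M must equal 9 ⇒ M=9.
Step 8. [col 4: J + K ≡ M (mod 10)] several values work for K in column 4 (J + K ≡ M (mod 10), carry-in 1); try K=0. So K=0.
Step 9. [col 4: J + K ≡ M (mod 10)] column 4 reads J+K+carry(1)=M with K=0, M=9; with digits 0,1,2,3,5,6,7,9 already taken and all letters distinct, the only value for J is 8, so J=8.

Answer: B=2, D=1, F=6, J=8, K=0, M=9, N=5, P=7, S=3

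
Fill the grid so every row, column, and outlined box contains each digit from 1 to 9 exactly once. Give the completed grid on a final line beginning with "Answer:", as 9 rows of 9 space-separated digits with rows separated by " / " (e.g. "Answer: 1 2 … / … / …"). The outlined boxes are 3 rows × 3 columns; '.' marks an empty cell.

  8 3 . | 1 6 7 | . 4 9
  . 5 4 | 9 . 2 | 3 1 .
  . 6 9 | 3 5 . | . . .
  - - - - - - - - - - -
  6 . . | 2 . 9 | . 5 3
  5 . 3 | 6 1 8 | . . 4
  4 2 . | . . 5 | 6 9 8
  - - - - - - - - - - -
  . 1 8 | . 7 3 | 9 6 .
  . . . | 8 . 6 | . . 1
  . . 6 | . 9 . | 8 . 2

Step 1. [r3c9∈{7}] r3c9's peers cover all but 7 ⇒ r3c9=7.
Step 2. [r7c4∈{4,5}] row 7 places 4 nowhere but r7c4, so r7c4=4.
Step 3. [r3c7∈{2}] r3c7 has the single candidate 2 ⇒ r3c7=2.
Step 4. [r5c7∈{7}] r5c7 has the single candidate 7. So r5c7=7.
Step 5. [r8c1∈{2,3,7,9}] across col 1, 9 lands solely at r8c1, so r8c1=9.
Step 6. [r8c3∈{2,5,7}] col 3 places 5 nowhere but r8c3, so r8c3=5.
Step 7. [r6c3∈{1,7}] row 6 places 1 nowhere but r6c3 ⇒ r6c3=1.
Step 8. [r8c8∈{3,7}] in row 8, 3 fits only at r8c8 ⇒ r8c8=3.
Step 9. [r8c2∈{4,7}] 7 has one home in row 8: r8c2, so r8c2=7.
Step 10. [r8c7∈{4}] r8c7 has the single candidate 4 ⇒ r8c7=4.
Step 11. [r3c8∈{8}] r3c8 has the single candidate 8 ⇒ r3c8=8.
Step 12. [r4c2∈{8}] r4c2 has the single candidate 8. So r4c2=8.
Step 13. [r8c5∈{2}] only 2 remains possible at r8c5. So r8c5=2.
Step 14. [r2c9∈{6}] nothing but 6 survives at r2c9. So r2c9=6.
Step 15. [r9c1∈{3}] only 3 remains possible at r9c1, so r9c1=3.
Step 16. [r1c3∈{2}] only 2 remains possible at r1c3. So r1c3=2.
Step 17. [r3c1∈{1}] r3c1 is down to just 1. So r3c1=1.
Step 18. [r6c5∈{3}] only 3 remains possible at r6c5 ⇒ r6c5=3.
Step 19. [r2c5∈{8}] only 8 remains possible at r2c5, so r2c5=8.
Step 20. [r4c5∈{4}] nothing but 4 survives at r4c5 ⇒ r4c5=4.
Step 21. [r7c1∈{2}] r7c1 has the single candidate 2 ⇒ r7c1=2.
Step 22. [r6c4∈{7}] nothing but 7 survives at r6c4, so r6c4=7.
Step 23. [r9c8∈{7}] only 7 remains possible at r9c8. So r9c8=7.
Step 24. [r4c7∈{1}] r4c7 is down to just 1. So r4c7=1.
Step 25. [r5c8∈{2}] r5c8 is down to just 2 ⇒ r5c8=2.
Step 26. [r9c4∈{5}] nothing but 5 survives at r9c4. So r9c4=5.
Step 27. [r1c7∈{5}] r1c7's peers cover all but 5. So r1c7=5.
Step 28. [r9c6∈{1}] r9c6 is down to just 1 ⇒ r9c6=1.
Step 29. [r4c3∈{7}] r4c3's peers cover all but 7. So r4c3=7.
Step 30. [r5c2∈{9}] r5c2 is down to just 9. So r5c2=9.
Step 31. [r7c9∈{5}] nothing but 5 survives at r7c9 ⇒ r7c9=5.
Step 32. [r2c1∈{7}] r2c1 is down to just 7. So r2c1=7.
Step 33. [r3c6∈{4}] r3c6's peers cover all but 4 ⇒ r3c6=4.
Step 34. [r9c2∈{4}] r9c2's peers cover all but 4, so r9c2=4.

Answer: 8 3 2 1 6 7 5 4 9 / 7 5 4 9 8 2 3 1 6 / 1 6 9 3 5 4 2 8 7 / 6 8 7 2 4 9 1 5 3 / 5 9 3 6 1 8 7 2 4 / 4 2 1 7 3 5 6 9 8 / 2 1 8 4 7 3 9 6 5 / 9 7 5 8 2 6 4 3 1 / 3 4 6 5 9 1 8 7 2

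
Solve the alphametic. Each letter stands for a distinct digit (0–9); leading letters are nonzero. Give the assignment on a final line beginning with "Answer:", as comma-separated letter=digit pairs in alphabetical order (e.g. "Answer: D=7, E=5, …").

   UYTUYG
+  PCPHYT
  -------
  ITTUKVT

Step 1. [I] I is the leading digit of a 7-digit sum of two 6-digit numbers; the final carry is exactly 1. So I=1.
Step 2. [col 1: G + T ≡ T (mod 10)] from column 1 (nothing yet, carry-in 0, digits 1 already taken and all letters distinct): G must equal 0, so G=0.
Step 3. [col 1: G + T ≡ T (mod 10)] several values work for T in column 1 (G + T ≡ T (mod 10), carry-in 0); try T=2, so T=2.
Step 4. [col 2: Y + Y ≡ V (mod 10)] V=6 is one option consistent with column 2 (Y + Y ≡ V (mod 10), carry-in 0) — take it, so V=6.
Step 5. [col 2: Y + Y ≡ V (mod 10)] Y=3 is one option consistent with column 2 (Y + Y ≡ V (mod 10), carry-in 0) — take it. So Y=3.
Step 6. [col 3: U + H ≡ K (mod 10)] H=8 is one option consistent with column 3 (U + H ≡ K (mod 10), carry-in 0) — take it ⇒ H=8.
Step 7. [col 3: U + H ≡ K (mod 10)] several values work for K in column 3 (U + H ≡ K (mod 10), carry-in 0); try K=5 ⇒ K=5.
Step 8. [col 3: U + H ≡ K (mod 10)] column 3 reads U+H+carry(0)=K with H=8, K=5; with digits 0,1,2,3,5,6,8 already taken and all letters distinct, the only value for U is 7 ⇒ U=7.
Step 9. [col 4: T + P ≡ U (mod 10)] from column 4 (T=2, U=7, carry-in 1, digits 0,1,2,3,5,6,7,8 already taken and all letters distinct): P must equal 4 ⇒ P=4.
Step 10. [col 5: Y + C ≡ T (mod 10)] from column 5 (Y=3, T=2, carry-in 0, digits 0,1,2,3,4,5,6,7,8 already taken and all letters distinct): C must equal 9. So C=9.

Answer: C=9, G=0, H=8, I=1, K=5, P=4, T=2, U=7, V=6, Y=3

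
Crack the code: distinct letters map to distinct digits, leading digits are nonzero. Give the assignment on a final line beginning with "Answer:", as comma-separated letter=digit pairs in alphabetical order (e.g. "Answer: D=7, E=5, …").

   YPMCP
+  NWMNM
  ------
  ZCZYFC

Step 1. [col 1: P + M ≡ C (mod 10)] P=8 is one option consistent with column 1 (P + M ≡ C (mod 10), carry-in 0) — take it ⇒ P=8.
Step 2. [Z] adding two 5-digit numbers gives at most 5+1 digits, and here it does — Z is that final carry and must be 1, so Z=1.
Step 3. [col 1: P + M ≡ C (mod 10)] C=0 is one option consistent with column 1 (P + M ≡ C (mod 10), carry-in 0) — take it ⇒ C=0.
Step 4. [col 1: P + M ≡ C (mod 10)] column 1 reads P+M+carry(0)=C with P=8, C=0; with digits 0,1,8 already taken and all letters distinct, the only value for M is 2 ⇒ M=2.
Step 5. [col 2: C + N ≡ F (mod 10)] N=5 is one option consistent with column 2 (C + N ≡ F (mod 10), carry-in 1) — take it, so N=5.
Step 6. [col 2: C + N ≡ F (mod 10)] column 2: given C=0, N=5, carry-in 1, and digits 0,1,2,5,8 already taken and all letters distinct, C+N≡F (mod 10) forces F=6, so F=6.
Step 7. [col 3: M + M ≡ Y (mod 10)] column 3 reads M+M+carry(0)=Y with M=2; with digits 0,1,2,5,6,8 already taken and all letters distinct, the only value for Y is 4, so Y=4.
Step 8. [col 4: P + W ≡ Z (mod 10)] column 4 reads P+W+carry(0)=Z with P=8, Z=1; with digits 0,1,2,4,5,6,8 already taken and all letters distinct, the only value for W is 3, so W=3.

Answer: C=0, F=6, M=2, N=5, P=8, W=3, Y=4, Z=1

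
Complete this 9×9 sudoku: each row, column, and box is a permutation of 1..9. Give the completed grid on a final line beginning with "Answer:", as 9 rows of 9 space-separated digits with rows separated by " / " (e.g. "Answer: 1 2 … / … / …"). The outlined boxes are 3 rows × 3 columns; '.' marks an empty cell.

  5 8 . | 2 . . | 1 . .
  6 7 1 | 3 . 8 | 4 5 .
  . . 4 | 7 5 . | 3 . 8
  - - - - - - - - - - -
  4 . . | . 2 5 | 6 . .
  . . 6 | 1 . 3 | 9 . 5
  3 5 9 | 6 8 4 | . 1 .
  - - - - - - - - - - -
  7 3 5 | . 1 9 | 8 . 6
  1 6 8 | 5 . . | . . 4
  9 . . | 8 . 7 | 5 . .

Step 1. [r7c8∈{2}] nothing but 2 survives at r7c8, so r7c8=2.
Step 2. [r9c8∈{3}] r9c8 has the single candidate 3. So r9c8=3.
Step 3. [r1c6∈{6}] r1c6 is down to just 6 ⇒ r1c6=6.
Step 4. [r5c2∈{2}] only 2 remains possible at r5c2 ⇒ r5c2=2.
Step 5. [r8c8∈{7,9}] in row 8, 9 fits only at r8c8. So r8c8=9.
Step 6. [r1c8∈{7}] r1c8's peers cover all but 7, so r1c8=7.
Step 7. [r6c7∈{2,7}] in col 7, 2 fits only at r6c7 ⇒ r6c7=2.
Step 8. [r1c5∈{4,9}] row 1 places 4 nowhere but r1c5, so r1c5=4.
Step 9. [r2c9∈{2,9}] in row 2, 2 fits only at r2c9 ⇒ r2c9=2.
Step 10. [r5c8∈{4,8}] in row 5, 4 fits only at r5c8, so r5c8=4.
Step 11. [r4c9∈{3,7}] 3 has one home in row 4: r4c9. So r4c9=3.
Step 12. [r3c8∈{6}] r3c8 is down to just 6. So r3c8=6.
Step 13. [r5c1∈{8}] nothing but 8 survives at r5c1 ⇒ r5c1=8.
Step 14. [r4c3∈{7}] nothing but 7 survives at r4c3. So r4c3=7.
Step 15. [r4c2∈{1}] r4c2 has the single candidate 1. So r4c2=1.
Step 16. [r2c5∈{9}] nothing but 9 survives at r2c5 ⇒ r2c5=9.
Step 17. [r6c9∈{7}] only 7 remains possible at r6c9, so r6c9=7.
Step 18. [r9c9∈{1}] r9c9 is down to just 1, so r9c9=1.
Step 19. [r9c3∈{2}] r9c3 is down to just 2, so r9c3=2.
Step 20. [r8c7∈{7}] r8c7 has the single candidate 7, so r8c7=7.
Step 21. [r1c9∈{9}] nothing but 9 survives at r1c9, so r1c9=9.
Step 22. [r3c1∈{2}] nothing but 2 survives at r3c1 ⇒ r3c1=2.
Step 23. [r1c3∈{3}] r1c3's peers cover all but 3. So r1c3=3.
Step 24. [r9c5∈{6}] r9c5 has the single candidate 6 ⇒ r9c5=6.
Step 25. [r9c2∈{4}] r9c2 has the single candidate 4, so r9c2=4.
Step 26. [r3c2∈{9}] r3c2 has the single candidate 9 ⇒ r3c2=9.
Step 27. [r7c4∈{4}] r7c4 is down to just 4, so r7c4=4.
Step 28. [r8c5∈{3}] only 3 remains possible at r8c5 ⇒ r8c5=3.
Step 29. [r5c5∈{7}] only 7 remains possible at r5c5 ⇒ r5c5=7.
Step 30. [r4c8∈{8}] r4c8's peers cover all but 8. So r4c8=8.
Step 31. [r8c6∈{2}] r8c6 has the single candidate 2. So r8c6=2.
Step 32. [r3c6∈{1}] only 1 remains possible at r3c6, so r3c6=1.
Step 33. [r4c4∈{9}] r4c4 is down to just 9 ⇒ r4c4=9.

Answer: 5 8 3 2 4 6 1 7 9 / 6 7 1 3 9 8 4 5 2 / 2 9 4 7 5 1 3 6 8 / 4 1 7 9 2 5 6 8 3 / 8 2 6 1 7 3 9 4 5 / 3 5 9 6 8 4 2 1 7 / 7 3 5 4 1 9 8 2 6 / 1 6 8 5 3 2 7 9 4 / 9 4 2 8 6 7 5 3 1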